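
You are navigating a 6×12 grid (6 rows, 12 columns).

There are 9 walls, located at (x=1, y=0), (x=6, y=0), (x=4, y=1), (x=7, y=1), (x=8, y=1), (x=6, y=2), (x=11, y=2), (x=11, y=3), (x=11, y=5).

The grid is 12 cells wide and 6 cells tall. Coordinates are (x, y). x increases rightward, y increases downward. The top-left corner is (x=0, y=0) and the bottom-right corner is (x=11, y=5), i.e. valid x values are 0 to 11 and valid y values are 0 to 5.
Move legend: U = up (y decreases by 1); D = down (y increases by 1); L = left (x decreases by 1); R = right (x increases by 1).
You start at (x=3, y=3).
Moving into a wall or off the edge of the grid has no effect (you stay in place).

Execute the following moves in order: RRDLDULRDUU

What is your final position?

Start: (x=3, y=3)
  R (right): (x=3, y=3) -> (x=4, y=3)
  R (right): (x=4, y=3) -> (x=5, y=3)
  D (down): (x=5, y=3) -> (x=5, y=4)
  L (left): (x=5, y=4) -> (x=4, y=4)
  D (down): (x=4, y=4) -> (x=4, y=5)
  U (up): (x=4, y=5) -> (x=4, y=4)
  L (left): (x=4, y=4) -> (x=3, y=4)
  R (right): (x=3, y=4) -> (x=4, y=4)
  D (down): (x=4, y=4) -> (x=4, y=5)
  U (up): (x=4, y=5) -> (x=4, y=4)
  U (up): (x=4, y=4) -> (x=4, y=3)
Final: (x=4, y=3)

Answer: Final position: (x=4, y=3)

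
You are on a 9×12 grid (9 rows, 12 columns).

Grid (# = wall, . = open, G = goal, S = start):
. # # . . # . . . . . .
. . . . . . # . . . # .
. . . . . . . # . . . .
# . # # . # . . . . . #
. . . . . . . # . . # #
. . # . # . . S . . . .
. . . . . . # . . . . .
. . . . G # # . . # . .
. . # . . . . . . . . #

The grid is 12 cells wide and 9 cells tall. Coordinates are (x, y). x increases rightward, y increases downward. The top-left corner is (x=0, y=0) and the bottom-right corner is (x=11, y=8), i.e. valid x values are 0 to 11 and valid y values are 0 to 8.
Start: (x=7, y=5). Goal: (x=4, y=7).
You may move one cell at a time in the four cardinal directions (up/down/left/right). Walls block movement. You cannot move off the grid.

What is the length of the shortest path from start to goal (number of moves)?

Answer: Shortest path length: 5

Derivation:
BFS from (x=7, y=5) until reaching (x=4, y=7):
  Distance 0: (x=7, y=5)
  Distance 1: (x=6, y=5), (x=8, y=5), (x=7, y=6)
  Distance 2: (x=6, y=4), (x=8, y=4), (x=5, y=5), (x=9, y=5), (x=8, y=6), (x=7, y=7)
  Distance 3: (x=6, y=3), (x=8, y=3), (x=5, y=4), (x=9, y=4), (x=10, y=5), (x=5, y=6), (x=9, y=6), (x=8, y=7), (x=7, y=8)
  Distance 4: (x=6, y=2), (x=8, y=2), (x=7, y=3), (x=9, y=3), (x=4, y=4), (x=11, y=5), (x=4, y=6), (x=10, y=6), (x=6, y=8), (x=8, y=8)
  Distance 5: (x=8, y=1), (x=5, y=2), (x=9, y=2), (x=4, y=3), (x=10, y=3), (x=3, y=4), (x=3, y=6), (x=11, y=6), (x=4, y=7), (x=10, y=7), (x=5, y=8), (x=9, y=8)  <- goal reached here
One shortest path (5 moves): (x=7, y=5) -> (x=6, y=5) -> (x=5, y=5) -> (x=5, y=6) -> (x=4, y=6) -> (x=4, y=7)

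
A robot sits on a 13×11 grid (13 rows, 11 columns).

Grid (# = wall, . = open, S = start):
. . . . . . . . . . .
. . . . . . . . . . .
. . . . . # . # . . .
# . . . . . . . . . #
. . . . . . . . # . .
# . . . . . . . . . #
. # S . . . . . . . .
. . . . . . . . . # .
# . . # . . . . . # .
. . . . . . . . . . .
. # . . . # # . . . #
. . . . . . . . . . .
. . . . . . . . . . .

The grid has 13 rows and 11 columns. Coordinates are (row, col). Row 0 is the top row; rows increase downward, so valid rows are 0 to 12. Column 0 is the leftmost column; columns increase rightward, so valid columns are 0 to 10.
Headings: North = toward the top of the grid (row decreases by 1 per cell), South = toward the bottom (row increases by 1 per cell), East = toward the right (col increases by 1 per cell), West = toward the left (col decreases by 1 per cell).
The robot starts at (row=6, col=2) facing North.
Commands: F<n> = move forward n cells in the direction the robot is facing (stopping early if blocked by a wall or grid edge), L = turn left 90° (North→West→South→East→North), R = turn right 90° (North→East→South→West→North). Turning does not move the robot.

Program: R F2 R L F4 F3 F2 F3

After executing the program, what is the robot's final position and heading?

Answer: Final position: (row=6, col=10), facing East

Derivation:
Start: (row=6, col=2), facing North
  R: turn right, now facing East
  F2: move forward 2, now at (row=6, col=4)
  R: turn right, now facing South
  L: turn left, now facing East
  F4: move forward 4, now at (row=6, col=8)
  F3: move forward 2/3 (blocked), now at (row=6, col=10)
  F2: move forward 0/2 (blocked), now at (row=6, col=10)
  F3: move forward 0/3 (blocked), now at (row=6, col=10)
Final: (row=6, col=10), facing East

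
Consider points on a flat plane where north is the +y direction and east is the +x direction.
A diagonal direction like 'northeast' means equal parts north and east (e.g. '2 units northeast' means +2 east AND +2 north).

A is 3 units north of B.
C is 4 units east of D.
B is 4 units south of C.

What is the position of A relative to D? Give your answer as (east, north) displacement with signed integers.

Place D at the origin (east=0, north=0).
  C is 4 units east of D: delta (east=+4, north=+0); C at (east=4, north=0).
  B is 4 units south of C: delta (east=+0, north=-4); B at (east=4, north=-4).
  A is 3 units north of B: delta (east=+0, north=+3); A at (east=4, north=-1).
Therefore A relative to D: (east=4, north=-1).

Answer: A is at (east=4, north=-1) relative to D.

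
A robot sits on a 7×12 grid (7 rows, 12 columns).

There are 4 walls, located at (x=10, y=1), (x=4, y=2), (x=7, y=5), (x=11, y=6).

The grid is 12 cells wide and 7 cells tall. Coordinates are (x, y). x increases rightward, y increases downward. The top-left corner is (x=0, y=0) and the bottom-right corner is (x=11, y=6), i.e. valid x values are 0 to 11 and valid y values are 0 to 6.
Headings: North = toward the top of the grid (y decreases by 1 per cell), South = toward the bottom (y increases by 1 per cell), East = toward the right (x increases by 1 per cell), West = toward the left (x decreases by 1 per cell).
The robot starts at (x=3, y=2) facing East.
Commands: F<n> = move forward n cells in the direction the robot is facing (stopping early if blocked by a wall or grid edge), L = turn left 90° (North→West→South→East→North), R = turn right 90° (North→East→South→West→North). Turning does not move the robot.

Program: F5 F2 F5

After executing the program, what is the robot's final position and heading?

Answer: Final position: (x=3, y=2), facing East

Derivation:
Start: (x=3, y=2), facing East
  F5: move forward 0/5 (blocked), now at (x=3, y=2)
  F2: move forward 0/2 (blocked), now at (x=3, y=2)
  F5: move forward 0/5 (blocked), now at (x=3, y=2)
Final: (x=3, y=2), facing East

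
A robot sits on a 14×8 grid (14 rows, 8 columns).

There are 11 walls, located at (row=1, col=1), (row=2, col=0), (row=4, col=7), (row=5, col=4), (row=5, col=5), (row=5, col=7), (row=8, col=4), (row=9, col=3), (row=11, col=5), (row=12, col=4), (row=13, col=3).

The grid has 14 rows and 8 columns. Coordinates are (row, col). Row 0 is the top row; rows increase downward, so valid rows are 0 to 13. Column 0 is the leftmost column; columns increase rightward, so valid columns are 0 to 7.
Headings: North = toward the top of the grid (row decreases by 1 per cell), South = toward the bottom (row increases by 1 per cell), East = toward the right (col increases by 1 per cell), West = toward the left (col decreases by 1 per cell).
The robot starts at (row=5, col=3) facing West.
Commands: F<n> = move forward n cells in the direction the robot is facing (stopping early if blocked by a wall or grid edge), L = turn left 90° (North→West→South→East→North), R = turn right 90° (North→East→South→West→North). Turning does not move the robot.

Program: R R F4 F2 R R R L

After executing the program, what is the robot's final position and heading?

Answer: Final position: (row=5, col=3), facing West

Derivation:
Start: (row=5, col=3), facing West
  R: turn right, now facing North
  R: turn right, now facing East
  F4: move forward 0/4 (blocked), now at (row=5, col=3)
  F2: move forward 0/2 (blocked), now at (row=5, col=3)
  R: turn right, now facing South
  R: turn right, now facing West
  R: turn right, now facing North
  L: turn left, now facing West
Final: (row=5, col=3), facing West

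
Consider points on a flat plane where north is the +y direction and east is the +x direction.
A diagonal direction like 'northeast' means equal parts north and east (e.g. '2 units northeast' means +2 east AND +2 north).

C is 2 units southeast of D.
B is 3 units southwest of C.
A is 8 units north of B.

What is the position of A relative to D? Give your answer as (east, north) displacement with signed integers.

Answer: A is at (east=-1, north=3) relative to D.

Derivation:
Place D at the origin (east=0, north=0).
  C is 2 units southeast of D: delta (east=+2, north=-2); C at (east=2, north=-2).
  B is 3 units southwest of C: delta (east=-3, north=-3); B at (east=-1, north=-5).
  A is 8 units north of B: delta (east=+0, north=+8); A at (east=-1, north=3).
Therefore A relative to D: (east=-1, north=3).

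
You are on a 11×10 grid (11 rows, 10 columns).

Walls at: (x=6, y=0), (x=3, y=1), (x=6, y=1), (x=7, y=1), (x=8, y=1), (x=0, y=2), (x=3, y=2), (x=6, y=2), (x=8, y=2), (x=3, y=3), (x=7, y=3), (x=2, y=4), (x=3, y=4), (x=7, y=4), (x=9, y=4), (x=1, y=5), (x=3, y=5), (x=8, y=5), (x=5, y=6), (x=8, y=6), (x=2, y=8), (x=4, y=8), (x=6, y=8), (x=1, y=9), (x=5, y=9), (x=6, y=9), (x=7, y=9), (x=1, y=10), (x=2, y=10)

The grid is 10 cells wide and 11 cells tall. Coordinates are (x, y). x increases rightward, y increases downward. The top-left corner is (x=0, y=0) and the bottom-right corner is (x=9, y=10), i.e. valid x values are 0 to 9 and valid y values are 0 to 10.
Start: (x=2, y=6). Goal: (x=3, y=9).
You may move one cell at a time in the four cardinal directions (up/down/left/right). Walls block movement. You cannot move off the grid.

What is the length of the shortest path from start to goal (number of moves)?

Answer: Shortest path length: 4

Derivation:
BFS from (x=2, y=6) until reaching (x=3, y=9):
  Distance 0: (x=2, y=6)
  Distance 1: (x=2, y=5), (x=1, y=6), (x=3, y=6), (x=2, y=7)
  Distance 2: (x=0, y=6), (x=4, y=6), (x=1, y=7), (x=3, y=7)
  Distance 3: (x=0, y=5), (x=4, y=5), (x=0, y=7), (x=4, y=7), (x=1, y=8), (x=3, y=8)
  Distance 4: (x=0, y=4), (x=4, y=4), (x=5, y=5), (x=5, y=7), (x=0, y=8), (x=3, y=9)  <- goal reached here
One shortest path (4 moves): (x=2, y=6) -> (x=3, y=6) -> (x=3, y=7) -> (x=3, y=8) -> (x=3, y=9)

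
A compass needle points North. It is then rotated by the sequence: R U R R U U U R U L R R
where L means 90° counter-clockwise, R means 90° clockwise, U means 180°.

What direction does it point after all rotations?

Answer: Final heading: West

Derivation:
Start: North
  R (right (90° clockwise)) -> East
  U (U-turn (180°)) -> West
  R (right (90° clockwise)) -> North
  R (right (90° clockwise)) -> East
  U (U-turn (180°)) -> West
  U (U-turn (180°)) -> East
  U (U-turn (180°)) -> West
  R (right (90° clockwise)) -> North
  U (U-turn (180°)) -> South
  L (left (90° counter-clockwise)) -> East
  R (right (90° clockwise)) -> South
  R (right (90° clockwise)) -> West
Final: West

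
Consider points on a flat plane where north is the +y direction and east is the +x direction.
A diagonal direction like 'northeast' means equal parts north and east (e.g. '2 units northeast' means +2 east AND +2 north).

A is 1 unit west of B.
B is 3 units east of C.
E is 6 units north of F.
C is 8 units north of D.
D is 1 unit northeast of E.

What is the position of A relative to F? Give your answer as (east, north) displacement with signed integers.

Answer: A is at (east=3, north=15) relative to F.

Derivation:
Place F at the origin (east=0, north=0).
  E is 6 units north of F: delta (east=+0, north=+6); E at (east=0, north=6).
  D is 1 unit northeast of E: delta (east=+1, north=+1); D at (east=1, north=7).
  C is 8 units north of D: delta (east=+0, north=+8); C at (east=1, north=15).
  B is 3 units east of C: delta (east=+3, north=+0); B at (east=4, north=15).
  A is 1 unit west of B: delta (east=-1, north=+0); A at (east=3, north=15).
Therefore A relative to F: (east=3, north=15).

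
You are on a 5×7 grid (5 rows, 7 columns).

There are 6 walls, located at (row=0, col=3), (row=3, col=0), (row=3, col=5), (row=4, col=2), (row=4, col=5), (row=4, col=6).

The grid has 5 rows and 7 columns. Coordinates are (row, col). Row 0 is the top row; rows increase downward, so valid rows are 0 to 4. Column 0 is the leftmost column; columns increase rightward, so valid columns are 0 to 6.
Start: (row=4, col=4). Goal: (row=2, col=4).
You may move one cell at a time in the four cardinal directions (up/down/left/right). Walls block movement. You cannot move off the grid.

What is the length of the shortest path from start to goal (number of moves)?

Answer: Shortest path length: 2

Derivation:
BFS from (row=4, col=4) until reaching (row=2, col=4):
  Distance 0: (row=4, col=4)
  Distance 1: (row=3, col=4), (row=4, col=3)
  Distance 2: (row=2, col=4), (row=3, col=3)  <- goal reached here
One shortest path (2 moves): (row=4, col=4) -> (row=3, col=4) -> (row=2, col=4)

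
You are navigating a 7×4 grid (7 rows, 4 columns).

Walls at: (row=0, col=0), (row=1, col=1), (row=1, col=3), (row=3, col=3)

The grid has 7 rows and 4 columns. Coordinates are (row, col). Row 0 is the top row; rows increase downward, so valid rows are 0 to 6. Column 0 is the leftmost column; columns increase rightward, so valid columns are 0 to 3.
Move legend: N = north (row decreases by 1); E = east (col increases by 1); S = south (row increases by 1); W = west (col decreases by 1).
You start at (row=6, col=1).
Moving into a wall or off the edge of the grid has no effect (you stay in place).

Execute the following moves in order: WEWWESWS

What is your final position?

Start: (row=6, col=1)
  W (west): (row=6, col=1) -> (row=6, col=0)
  E (east): (row=6, col=0) -> (row=6, col=1)
  W (west): (row=6, col=1) -> (row=6, col=0)
  W (west): blocked, stay at (row=6, col=0)
  E (east): (row=6, col=0) -> (row=6, col=1)
  S (south): blocked, stay at (row=6, col=1)
  W (west): (row=6, col=1) -> (row=6, col=0)
  S (south): blocked, stay at (row=6, col=0)
Final: (row=6, col=0)

Answer: Final position: (row=6, col=0)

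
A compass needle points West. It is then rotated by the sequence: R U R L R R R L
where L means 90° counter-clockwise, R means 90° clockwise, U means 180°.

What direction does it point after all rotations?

Start: West
  R (right (90° clockwise)) -> North
  U (U-turn (180°)) -> South
  R (right (90° clockwise)) -> West
  L (left (90° counter-clockwise)) -> South
  R (right (90° clockwise)) -> West
  R (right (90° clockwise)) -> North
  R (right (90° clockwise)) -> East
  L (left (90° counter-clockwise)) -> North
Final: North

Answer: Final heading: North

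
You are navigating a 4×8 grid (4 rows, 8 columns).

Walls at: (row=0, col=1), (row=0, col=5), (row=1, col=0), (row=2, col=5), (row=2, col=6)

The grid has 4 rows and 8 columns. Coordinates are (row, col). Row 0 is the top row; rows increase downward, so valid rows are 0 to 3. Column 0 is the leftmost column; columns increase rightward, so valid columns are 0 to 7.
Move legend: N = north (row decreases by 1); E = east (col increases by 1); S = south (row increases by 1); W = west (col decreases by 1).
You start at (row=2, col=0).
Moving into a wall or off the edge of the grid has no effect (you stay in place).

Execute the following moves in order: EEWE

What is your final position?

Answer: Final position: (row=2, col=2)

Derivation:
Start: (row=2, col=0)
  E (east): (row=2, col=0) -> (row=2, col=1)
  E (east): (row=2, col=1) -> (row=2, col=2)
  W (west): (row=2, col=2) -> (row=2, col=1)
  E (east): (row=2, col=1) -> (row=2, col=2)
Final: (row=2, col=2)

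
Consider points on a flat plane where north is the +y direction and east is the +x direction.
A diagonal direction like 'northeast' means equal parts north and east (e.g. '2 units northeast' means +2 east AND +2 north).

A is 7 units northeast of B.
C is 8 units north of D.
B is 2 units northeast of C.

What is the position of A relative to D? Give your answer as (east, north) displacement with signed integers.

Answer: A is at (east=9, north=17) relative to D.

Derivation:
Place D at the origin (east=0, north=0).
  C is 8 units north of D: delta (east=+0, north=+8); C at (east=0, north=8).
  B is 2 units northeast of C: delta (east=+2, north=+2); B at (east=2, north=10).
  A is 7 units northeast of B: delta (east=+7, north=+7); A at (east=9, north=17).
Therefore A relative to D: (east=9, north=17).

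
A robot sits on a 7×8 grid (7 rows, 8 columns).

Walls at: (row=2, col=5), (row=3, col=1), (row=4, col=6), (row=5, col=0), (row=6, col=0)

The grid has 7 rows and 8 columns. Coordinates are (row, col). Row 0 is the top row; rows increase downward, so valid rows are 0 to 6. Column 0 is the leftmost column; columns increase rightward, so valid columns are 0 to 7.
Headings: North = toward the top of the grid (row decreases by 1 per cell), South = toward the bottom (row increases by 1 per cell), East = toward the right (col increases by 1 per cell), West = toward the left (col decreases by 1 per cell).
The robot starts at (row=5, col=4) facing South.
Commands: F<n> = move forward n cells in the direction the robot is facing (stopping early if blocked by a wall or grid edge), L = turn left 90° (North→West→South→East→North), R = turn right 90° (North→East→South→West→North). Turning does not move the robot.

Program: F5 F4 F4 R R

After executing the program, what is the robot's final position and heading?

Start: (row=5, col=4), facing South
  F5: move forward 1/5 (blocked), now at (row=6, col=4)
  F4: move forward 0/4 (blocked), now at (row=6, col=4)
  F4: move forward 0/4 (blocked), now at (row=6, col=4)
  R: turn right, now facing West
  R: turn right, now facing North
Final: (row=6, col=4), facing North

Answer: Final position: (row=6, col=4), facing North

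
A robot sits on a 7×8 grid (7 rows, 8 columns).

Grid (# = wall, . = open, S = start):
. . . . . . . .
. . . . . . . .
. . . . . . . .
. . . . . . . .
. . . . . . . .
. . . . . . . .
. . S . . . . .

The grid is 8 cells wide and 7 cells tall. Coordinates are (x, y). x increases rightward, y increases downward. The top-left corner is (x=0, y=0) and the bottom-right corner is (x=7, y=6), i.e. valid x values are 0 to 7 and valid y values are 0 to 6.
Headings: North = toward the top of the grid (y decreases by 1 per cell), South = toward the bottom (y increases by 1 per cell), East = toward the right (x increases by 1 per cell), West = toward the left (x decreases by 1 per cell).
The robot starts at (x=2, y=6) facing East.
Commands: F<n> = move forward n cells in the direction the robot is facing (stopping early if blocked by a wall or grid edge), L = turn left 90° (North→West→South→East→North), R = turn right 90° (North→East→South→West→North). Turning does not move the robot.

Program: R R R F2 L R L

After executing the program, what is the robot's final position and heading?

Answer: Final position: (x=2, y=4), facing West

Derivation:
Start: (x=2, y=6), facing East
  R: turn right, now facing South
  R: turn right, now facing West
  R: turn right, now facing North
  F2: move forward 2, now at (x=2, y=4)
  L: turn left, now facing West
  R: turn right, now facing North
  L: turn left, now facing West
Final: (x=2, y=4), facing West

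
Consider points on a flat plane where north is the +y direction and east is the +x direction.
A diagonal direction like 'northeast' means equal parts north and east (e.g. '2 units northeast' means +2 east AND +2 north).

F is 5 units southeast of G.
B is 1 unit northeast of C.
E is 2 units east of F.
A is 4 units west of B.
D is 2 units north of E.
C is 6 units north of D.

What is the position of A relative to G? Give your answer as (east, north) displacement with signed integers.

Answer: A is at (east=4, north=4) relative to G.

Derivation:
Place G at the origin (east=0, north=0).
  F is 5 units southeast of G: delta (east=+5, north=-5); F at (east=5, north=-5).
  E is 2 units east of F: delta (east=+2, north=+0); E at (east=7, north=-5).
  D is 2 units north of E: delta (east=+0, north=+2); D at (east=7, north=-3).
  C is 6 units north of D: delta (east=+0, north=+6); C at (east=7, north=3).
  B is 1 unit northeast of C: delta (east=+1, north=+1); B at (east=8, north=4).
  A is 4 units west of B: delta (east=-4, north=+0); A at (east=4, north=4).
Therefore A relative to G: (east=4, north=4).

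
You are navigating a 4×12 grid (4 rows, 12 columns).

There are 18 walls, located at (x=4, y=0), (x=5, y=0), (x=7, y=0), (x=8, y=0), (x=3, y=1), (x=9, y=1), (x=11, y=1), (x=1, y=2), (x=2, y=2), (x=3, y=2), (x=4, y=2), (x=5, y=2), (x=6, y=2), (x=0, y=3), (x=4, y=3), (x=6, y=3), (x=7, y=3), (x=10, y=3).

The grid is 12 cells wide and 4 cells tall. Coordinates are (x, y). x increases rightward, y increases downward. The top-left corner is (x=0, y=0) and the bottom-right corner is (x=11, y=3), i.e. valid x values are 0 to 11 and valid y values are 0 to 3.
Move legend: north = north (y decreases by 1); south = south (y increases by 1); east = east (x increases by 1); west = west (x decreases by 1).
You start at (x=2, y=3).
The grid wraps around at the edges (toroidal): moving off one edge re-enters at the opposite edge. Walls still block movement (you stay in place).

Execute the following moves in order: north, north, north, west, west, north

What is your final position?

Answer: Final position: (x=1, y=3)

Derivation:
Start: (x=2, y=3)
  [×3]north (north): blocked, stay at (x=2, y=3)
  west (west): (x=2, y=3) -> (x=1, y=3)
  west (west): blocked, stay at (x=1, y=3)
  north (north): blocked, stay at (x=1, y=3)
Final: (x=1, y=3)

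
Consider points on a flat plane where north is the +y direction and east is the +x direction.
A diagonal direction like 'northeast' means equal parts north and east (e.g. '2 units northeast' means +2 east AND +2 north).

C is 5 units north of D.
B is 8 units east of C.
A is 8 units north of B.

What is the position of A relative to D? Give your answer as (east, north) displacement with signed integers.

Place D at the origin (east=0, north=0).
  C is 5 units north of D: delta (east=+0, north=+5); C at (east=0, north=5).
  B is 8 units east of C: delta (east=+8, north=+0); B at (east=8, north=5).
  A is 8 units north of B: delta (east=+0, north=+8); A at (east=8, north=13).
Therefore A relative to D: (east=8, north=13).

Answer: A is at (east=8, north=13) relative to D.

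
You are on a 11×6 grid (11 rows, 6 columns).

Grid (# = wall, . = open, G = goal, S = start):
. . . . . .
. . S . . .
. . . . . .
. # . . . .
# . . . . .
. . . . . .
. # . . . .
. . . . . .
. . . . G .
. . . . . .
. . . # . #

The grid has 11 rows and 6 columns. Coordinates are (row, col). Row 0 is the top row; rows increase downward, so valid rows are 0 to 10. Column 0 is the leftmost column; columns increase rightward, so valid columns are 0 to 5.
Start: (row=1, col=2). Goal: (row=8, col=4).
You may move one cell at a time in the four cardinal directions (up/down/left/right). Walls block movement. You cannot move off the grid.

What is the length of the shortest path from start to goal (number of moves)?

BFS from (row=1, col=2) until reaching (row=8, col=4):
  Distance 0: (row=1, col=2)
  Distance 1: (row=0, col=2), (row=1, col=1), (row=1, col=3), (row=2, col=2)
  Distance 2: (row=0, col=1), (row=0, col=3), (row=1, col=0), (row=1, col=4), (row=2, col=1), (row=2, col=3), (row=3, col=2)
  Distance 3: (row=0, col=0), (row=0, col=4), (row=1, col=5), (row=2, col=0), (row=2, col=4), (row=3, col=3), (row=4, col=2)
  Distance 4: (row=0, col=5), (row=2, col=5), (row=3, col=0), (row=3, col=4), (row=4, col=1), (row=4, col=3), (row=5, col=2)
  Distance 5: (row=3, col=5), (row=4, col=4), (row=5, col=1), (row=5, col=3), (row=6, col=2)
  Distance 6: (row=4, col=5), (row=5, col=0), (row=5, col=4), (row=6, col=3), (row=7, col=2)
  Distance 7: (row=5, col=5), (row=6, col=0), (row=6, col=4), (row=7, col=1), (row=7, col=3), (row=8, col=2)
  Distance 8: (row=6, col=5), (row=7, col=0), (row=7, col=4), (row=8, col=1), (row=8, col=3), (row=9, col=2)
  Distance 9: (row=7, col=5), (row=8, col=0), (row=8, col=4), (row=9, col=1), (row=9, col=3), (row=10, col=2)  <- goal reached here
One shortest path (9 moves): (row=1, col=2) -> (row=1, col=3) -> (row=1, col=4) -> (row=2, col=4) -> (row=3, col=4) -> (row=4, col=4) -> (row=5, col=4) -> (row=6, col=4) -> (row=7, col=4) -> (row=8, col=4)

Answer: Shortest path length: 9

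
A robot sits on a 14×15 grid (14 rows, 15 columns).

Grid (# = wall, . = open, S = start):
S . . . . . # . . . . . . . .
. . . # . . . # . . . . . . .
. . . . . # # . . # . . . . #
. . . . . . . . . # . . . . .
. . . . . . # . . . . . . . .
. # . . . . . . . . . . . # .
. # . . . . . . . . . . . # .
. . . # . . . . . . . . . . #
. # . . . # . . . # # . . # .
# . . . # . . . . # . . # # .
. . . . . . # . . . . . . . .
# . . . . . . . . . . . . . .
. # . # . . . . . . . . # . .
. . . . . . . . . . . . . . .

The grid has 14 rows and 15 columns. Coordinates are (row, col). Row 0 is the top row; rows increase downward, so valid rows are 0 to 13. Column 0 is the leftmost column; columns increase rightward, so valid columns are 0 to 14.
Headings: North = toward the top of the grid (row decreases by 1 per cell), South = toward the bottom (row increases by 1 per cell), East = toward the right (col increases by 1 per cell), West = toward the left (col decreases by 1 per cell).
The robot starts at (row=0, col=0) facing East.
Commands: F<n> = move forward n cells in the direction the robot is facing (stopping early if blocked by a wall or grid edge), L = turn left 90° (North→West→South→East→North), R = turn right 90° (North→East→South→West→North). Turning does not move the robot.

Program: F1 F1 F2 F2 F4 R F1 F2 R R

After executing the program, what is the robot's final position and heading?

Start: (row=0, col=0), facing East
  F1: move forward 1, now at (row=0, col=1)
  F1: move forward 1, now at (row=0, col=2)
  F2: move forward 2, now at (row=0, col=4)
  F2: move forward 1/2 (blocked), now at (row=0, col=5)
  F4: move forward 0/4 (blocked), now at (row=0, col=5)
  R: turn right, now facing South
  F1: move forward 1, now at (row=1, col=5)
  F2: move forward 0/2 (blocked), now at (row=1, col=5)
  R: turn right, now facing West
  R: turn right, now facing North
Final: (row=1, col=5), facing North

Answer: Final position: (row=1, col=5), facing North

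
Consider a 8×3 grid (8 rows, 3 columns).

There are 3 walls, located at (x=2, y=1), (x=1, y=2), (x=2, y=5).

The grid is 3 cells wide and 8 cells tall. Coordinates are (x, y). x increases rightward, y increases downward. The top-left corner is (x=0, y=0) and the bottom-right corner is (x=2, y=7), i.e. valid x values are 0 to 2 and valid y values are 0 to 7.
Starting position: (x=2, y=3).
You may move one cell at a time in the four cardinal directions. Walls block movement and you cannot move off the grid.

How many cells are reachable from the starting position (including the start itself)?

Answer: Reachable cells: 21

Derivation:
BFS flood-fill from (x=2, y=3):
  Distance 0: (x=2, y=3)
  Distance 1: (x=2, y=2), (x=1, y=3), (x=2, y=4)
  Distance 2: (x=0, y=3), (x=1, y=4)
  Distance 3: (x=0, y=2), (x=0, y=4), (x=1, y=5)
  Distance 4: (x=0, y=1), (x=0, y=5), (x=1, y=6)
  Distance 5: (x=0, y=0), (x=1, y=1), (x=0, y=6), (x=2, y=6), (x=1, y=7)
  Distance 6: (x=1, y=0), (x=0, y=7), (x=2, y=7)
  Distance 7: (x=2, y=0)
Total reachable: 21 (grid has 21 open cells total)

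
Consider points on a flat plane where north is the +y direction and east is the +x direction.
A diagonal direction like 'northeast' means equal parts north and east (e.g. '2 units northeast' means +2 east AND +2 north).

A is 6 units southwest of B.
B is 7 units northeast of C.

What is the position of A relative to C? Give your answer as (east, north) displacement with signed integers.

Place C at the origin (east=0, north=0).
  B is 7 units northeast of C: delta (east=+7, north=+7); B at (east=7, north=7).
  A is 6 units southwest of B: delta (east=-6, north=-6); A at (east=1, north=1).
Therefore A relative to C: (east=1, north=1).

Answer: A is at (east=1, north=1) relative to C.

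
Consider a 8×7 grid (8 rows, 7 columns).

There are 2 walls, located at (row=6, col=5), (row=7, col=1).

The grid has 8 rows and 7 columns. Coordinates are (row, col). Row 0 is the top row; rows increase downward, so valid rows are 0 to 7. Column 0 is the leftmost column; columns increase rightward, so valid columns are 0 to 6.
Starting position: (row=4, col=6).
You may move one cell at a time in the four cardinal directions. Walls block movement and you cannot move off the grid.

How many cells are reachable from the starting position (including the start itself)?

Answer: Reachable cells: 54

Derivation:
BFS flood-fill from (row=4, col=6):
  Distance 0: (row=4, col=6)
  Distance 1: (row=3, col=6), (row=4, col=5), (row=5, col=6)
  Distance 2: (row=2, col=6), (row=3, col=5), (row=4, col=4), (row=5, col=5), (row=6, col=6)
  Distance 3: (row=1, col=6), (row=2, col=5), (row=3, col=4), (row=4, col=3), (row=5, col=4), (row=7, col=6)
  Distance 4: (row=0, col=6), (row=1, col=5), (row=2, col=4), (row=3, col=3), (row=4, col=2), (row=5, col=3), (row=6, col=4), (row=7, col=5)
  Distance 5: (row=0, col=5), (row=1, col=4), (row=2, col=3), (row=3, col=2), (row=4, col=1), (row=5, col=2), (row=6, col=3), (row=7, col=4)
  Distance 6: (row=0, col=4), (row=1, col=3), (row=2, col=2), (row=3, col=1), (row=4, col=0), (row=5, col=1), (row=6, col=2), (row=7, col=3)
  Distance 7: (row=0, col=3), (row=1, col=2), (row=2, col=1), (row=3, col=0), (row=5, col=0), (row=6, col=1), (row=7, col=2)
  Distance 8: (row=0, col=2), (row=1, col=1), (row=2, col=0), (row=6, col=0)
  Distance 9: (row=0, col=1), (row=1, col=0), (row=7, col=0)
  Distance 10: (row=0, col=0)
Total reachable: 54 (grid has 54 open cells total)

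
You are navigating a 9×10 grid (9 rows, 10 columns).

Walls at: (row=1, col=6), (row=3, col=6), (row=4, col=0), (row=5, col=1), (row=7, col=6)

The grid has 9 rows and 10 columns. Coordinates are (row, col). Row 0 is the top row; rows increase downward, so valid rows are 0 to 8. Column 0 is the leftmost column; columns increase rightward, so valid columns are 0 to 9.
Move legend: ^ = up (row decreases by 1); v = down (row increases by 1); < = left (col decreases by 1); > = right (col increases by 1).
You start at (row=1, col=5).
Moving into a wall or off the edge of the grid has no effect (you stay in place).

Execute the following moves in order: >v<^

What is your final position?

Answer: Final position: (row=1, col=4)

Derivation:
Start: (row=1, col=5)
  > (right): blocked, stay at (row=1, col=5)
  v (down): (row=1, col=5) -> (row=2, col=5)
  < (left): (row=2, col=5) -> (row=2, col=4)
  ^ (up): (row=2, col=4) -> (row=1, col=4)
Final: (row=1, col=4)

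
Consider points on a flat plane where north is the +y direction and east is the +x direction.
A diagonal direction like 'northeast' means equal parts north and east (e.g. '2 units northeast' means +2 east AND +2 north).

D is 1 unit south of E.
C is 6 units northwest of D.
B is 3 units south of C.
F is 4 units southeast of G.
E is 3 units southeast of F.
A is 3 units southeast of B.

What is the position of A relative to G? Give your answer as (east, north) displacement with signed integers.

Place G at the origin (east=0, north=0).
  F is 4 units southeast of G: delta (east=+4, north=-4); F at (east=4, north=-4).
  E is 3 units southeast of F: delta (east=+3, north=-3); E at (east=7, north=-7).
  D is 1 unit south of E: delta (east=+0, north=-1); D at (east=7, north=-8).
  C is 6 units northwest of D: delta (east=-6, north=+6); C at (east=1, north=-2).
  B is 3 units south of C: delta (east=+0, north=-3); B at (east=1, north=-5).
  A is 3 units southeast of B: delta (east=+3, north=-3); A at (east=4, north=-8).
Therefore A relative to G: (east=4, north=-8).

Answer: A is at (east=4, north=-8) relative to G.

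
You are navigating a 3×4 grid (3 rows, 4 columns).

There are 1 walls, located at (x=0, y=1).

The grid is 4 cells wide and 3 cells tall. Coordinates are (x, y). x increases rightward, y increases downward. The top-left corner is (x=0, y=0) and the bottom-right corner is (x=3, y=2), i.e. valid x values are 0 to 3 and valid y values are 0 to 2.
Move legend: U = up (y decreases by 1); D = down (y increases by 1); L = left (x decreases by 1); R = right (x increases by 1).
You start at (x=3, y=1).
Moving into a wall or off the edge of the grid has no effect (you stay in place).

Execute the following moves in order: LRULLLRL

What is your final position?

Answer: Final position: (x=0, y=0)

Derivation:
Start: (x=3, y=1)
  L (left): (x=3, y=1) -> (x=2, y=1)
  R (right): (x=2, y=1) -> (x=3, y=1)
  U (up): (x=3, y=1) -> (x=3, y=0)
  L (left): (x=3, y=0) -> (x=2, y=0)
  L (left): (x=2, y=0) -> (x=1, y=0)
  L (left): (x=1, y=0) -> (x=0, y=0)
  R (right): (x=0, y=0) -> (x=1, y=0)
  L (left): (x=1, y=0) -> (x=0, y=0)
Final: (x=0, y=0)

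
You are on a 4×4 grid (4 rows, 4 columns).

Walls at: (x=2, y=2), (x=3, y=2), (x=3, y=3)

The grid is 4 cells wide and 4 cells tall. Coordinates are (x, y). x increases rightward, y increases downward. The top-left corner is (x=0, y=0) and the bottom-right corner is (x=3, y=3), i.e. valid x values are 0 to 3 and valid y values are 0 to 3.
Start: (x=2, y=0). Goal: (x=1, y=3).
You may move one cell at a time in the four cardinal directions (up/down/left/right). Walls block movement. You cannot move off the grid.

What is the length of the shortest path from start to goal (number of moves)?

Answer: Shortest path length: 4

Derivation:
BFS from (x=2, y=0) until reaching (x=1, y=3):
  Distance 0: (x=2, y=0)
  Distance 1: (x=1, y=0), (x=3, y=0), (x=2, y=1)
  Distance 2: (x=0, y=0), (x=1, y=1), (x=3, y=1)
  Distance 3: (x=0, y=1), (x=1, y=2)
  Distance 4: (x=0, y=2), (x=1, y=3)  <- goal reached here
One shortest path (4 moves): (x=2, y=0) -> (x=1, y=0) -> (x=1, y=1) -> (x=1, y=2) -> (x=1, y=3)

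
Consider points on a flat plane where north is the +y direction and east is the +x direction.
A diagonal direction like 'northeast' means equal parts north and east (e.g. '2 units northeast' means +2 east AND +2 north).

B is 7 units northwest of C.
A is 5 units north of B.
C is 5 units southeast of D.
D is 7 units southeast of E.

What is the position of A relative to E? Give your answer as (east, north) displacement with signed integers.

Answer: A is at (east=5, north=0) relative to E.

Derivation:
Place E at the origin (east=0, north=0).
  D is 7 units southeast of E: delta (east=+7, north=-7); D at (east=7, north=-7).
  C is 5 units southeast of D: delta (east=+5, north=-5); C at (east=12, north=-12).
  B is 7 units northwest of C: delta (east=-7, north=+7); B at (east=5, north=-5).
  A is 5 units north of B: delta (east=+0, north=+5); A at (east=5, north=0).
Therefore A relative to E: (east=5, north=0).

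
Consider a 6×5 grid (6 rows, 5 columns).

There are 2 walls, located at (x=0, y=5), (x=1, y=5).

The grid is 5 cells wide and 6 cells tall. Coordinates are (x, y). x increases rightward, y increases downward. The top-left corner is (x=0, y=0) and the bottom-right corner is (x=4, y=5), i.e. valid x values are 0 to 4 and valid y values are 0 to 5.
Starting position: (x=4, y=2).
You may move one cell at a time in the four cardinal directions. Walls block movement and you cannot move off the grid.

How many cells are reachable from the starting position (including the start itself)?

Answer: Reachable cells: 28

Derivation:
BFS flood-fill from (x=4, y=2):
  Distance 0: (x=4, y=2)
  Distance 1: (x=4, y=1), (x=3, y=2), (x=4, y=3)
  Distance 2: (x=4, y=0), (x=3, y=1), (x=2, y=2), (x=3, y=3), (x=4, y=4)
  Distance 3: (x=3, y=0), (x=2, y=1), (x=1, y=2), (x=2, y=3), (x=3, y=4), (x=4, y=5)
  Distance 4: (x=2, y=0), (x=1, y=1), (x=0, y=2), (x=1, y=3), (x=2, y=4), (x=3, y=5)
  Distance 5: (x=1, y=0), (x=0, y=1), (x=0, y=3), (x=1, y=4), (x=2, y=5)
  Distance 6: (x=0, y=0), (x=0, y=4)
Total reachable: 28 (grid has 28 open cells total)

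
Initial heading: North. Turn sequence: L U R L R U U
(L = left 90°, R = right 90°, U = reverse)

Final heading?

Answer: Final heading: South

Derivation:
Start: North
  L (left (90° counter-clockwise)) -> West
  U (U-turn (180°)) -> East
  R (right (90° clockwise)) -> South
  L (left (90° counter-clockwise)) -> East
  R (right (90° clockwise)) -> South
  U (U-turn (180°)) -> North
  U (U-turn (180°)) -> South
Final: South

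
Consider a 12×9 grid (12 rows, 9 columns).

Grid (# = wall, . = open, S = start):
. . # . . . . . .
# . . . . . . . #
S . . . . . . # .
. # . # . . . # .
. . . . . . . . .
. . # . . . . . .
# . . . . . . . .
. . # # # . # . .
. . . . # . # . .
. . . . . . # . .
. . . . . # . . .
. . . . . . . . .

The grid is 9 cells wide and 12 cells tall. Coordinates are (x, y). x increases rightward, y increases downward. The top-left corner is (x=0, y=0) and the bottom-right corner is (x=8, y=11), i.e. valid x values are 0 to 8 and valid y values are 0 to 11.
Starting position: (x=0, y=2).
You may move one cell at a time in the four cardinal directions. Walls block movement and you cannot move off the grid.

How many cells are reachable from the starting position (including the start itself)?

BFS flood-fill from (x=0, y=2):
  Distance 0: (x=0, y=2)
  Distance 1: (x=1, y=2), (x=0, y=3)
  Distance 2: (x=1, y=1), (x=2, y=2), (x=0, y=4)
  Distance 3: (x=1, y=0), (x=2, y=1), (x=3, y=2), (x=2, y=3), (x=1, y=4), (x=0, y=5)
  Distance 4: (x=0, y=0), (x=3, y=1), (x=4, y=2), (x=2, y=4), (x=1, y=5)
  Distance 5: (x=3, y=0), (x=4, y=1), (x=5, y=2), (x=4, y=3), (x=3, y=4), (x=1, y=6)
  Distance 6: (x=4, y=0), (x=5, y=1), (x=6, y=2), (x=5, y=3), (x=4, y=4), (x=3, y=5), (x=2, y=6), (x=1, y=7)
  Distance 7: (x=5, y=0), (x=6, y=1), (x=6, y=3), (x=5, y=4), (x=4, y=5), (x=3, y=6), (x=0, y=7), (x=1, y=8)
  Distance 8: (x=6, y=0), (x=7, y=1), (x=6, y=4), (x=5, y=5), (x=4, y=6), (x=0, y=8), (x=2, y=8), (x=1, y=9)
  Distance 9: (x=7, y=0), (x=7, y=4), (x=6, y=5), (x=5, y=6), (x=3, y=8), (x=0, y=9), (x=2, y=9), (x=1, y=10)
  Distance 10: (x=8, y=0), (x=8, y=4), (x=7, y=5), (x=6, y=6), (x=5, y=7), (x=3, y=9), (x=0, y=10), (x=2, y=10), (x=1, y=11)
  Distance 11: (x=8, y=3), (x=8, y=5), (x=7, y=6), (x=5, y=8), (x=4, y=9), (x=3, y=10), (x=0, y=11), (x=2, y=11)
  Distance 12: (x=8, y=2), (x=8, y=6), (x=7, y=7), (x=5, y=9), (x=4, y=10), (x=3, y=11)
  Distance 13: (x=8, y=7), (x=7, y=8), (x=4, y=11)
  Distance 14: (x=8, y=8), (x=7, y=9), (x=5, y=11)
  Distance 15: (x=8, y=9), (x=7, y=10), (x=6, y=11)
  Distance 16: (x=6, y=10), (x=8, y=10), (x=7, y=11)
  Distance 17: (x=8, y=11)
Total reachable: 91 (grid has 91 open cells total)

Answer: Reachable cells: 91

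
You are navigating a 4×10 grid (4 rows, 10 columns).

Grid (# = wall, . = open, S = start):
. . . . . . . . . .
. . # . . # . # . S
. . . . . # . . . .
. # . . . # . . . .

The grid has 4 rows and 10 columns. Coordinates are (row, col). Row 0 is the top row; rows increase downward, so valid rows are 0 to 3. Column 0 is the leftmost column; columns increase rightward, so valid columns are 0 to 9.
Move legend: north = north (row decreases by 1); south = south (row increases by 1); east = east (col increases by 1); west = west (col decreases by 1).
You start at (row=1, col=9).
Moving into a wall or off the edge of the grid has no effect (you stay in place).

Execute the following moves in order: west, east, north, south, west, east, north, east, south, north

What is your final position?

Start: (row=1, col=9)
  west (west): (row=1, col=9) -> (row=1, col=8)
  east (east): (row=1, col=8) -> (row=1, col=9)
  north (north): (row=1, col=9) -> (row=0, col=9)
  south (south): (row=0, col=9) -> (row=1, col=9)
  west (west): (row=1, col=9) -> (row=1, col=8)
  east (east): (row=1, col=8) -> (row=1, col=9)
  north (north): (row=1, col=9) -> (row=0, col=9)
  east (east): blocked, stay at (row=0, col=9)
  south (south): (row=0, col=9) -> (row=1, col=9)
  north (north): (row=1, col=9) -> (row=0, col=9)
Final: (row=0, col=9)

Answer: Final position: (row=0, col=9)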